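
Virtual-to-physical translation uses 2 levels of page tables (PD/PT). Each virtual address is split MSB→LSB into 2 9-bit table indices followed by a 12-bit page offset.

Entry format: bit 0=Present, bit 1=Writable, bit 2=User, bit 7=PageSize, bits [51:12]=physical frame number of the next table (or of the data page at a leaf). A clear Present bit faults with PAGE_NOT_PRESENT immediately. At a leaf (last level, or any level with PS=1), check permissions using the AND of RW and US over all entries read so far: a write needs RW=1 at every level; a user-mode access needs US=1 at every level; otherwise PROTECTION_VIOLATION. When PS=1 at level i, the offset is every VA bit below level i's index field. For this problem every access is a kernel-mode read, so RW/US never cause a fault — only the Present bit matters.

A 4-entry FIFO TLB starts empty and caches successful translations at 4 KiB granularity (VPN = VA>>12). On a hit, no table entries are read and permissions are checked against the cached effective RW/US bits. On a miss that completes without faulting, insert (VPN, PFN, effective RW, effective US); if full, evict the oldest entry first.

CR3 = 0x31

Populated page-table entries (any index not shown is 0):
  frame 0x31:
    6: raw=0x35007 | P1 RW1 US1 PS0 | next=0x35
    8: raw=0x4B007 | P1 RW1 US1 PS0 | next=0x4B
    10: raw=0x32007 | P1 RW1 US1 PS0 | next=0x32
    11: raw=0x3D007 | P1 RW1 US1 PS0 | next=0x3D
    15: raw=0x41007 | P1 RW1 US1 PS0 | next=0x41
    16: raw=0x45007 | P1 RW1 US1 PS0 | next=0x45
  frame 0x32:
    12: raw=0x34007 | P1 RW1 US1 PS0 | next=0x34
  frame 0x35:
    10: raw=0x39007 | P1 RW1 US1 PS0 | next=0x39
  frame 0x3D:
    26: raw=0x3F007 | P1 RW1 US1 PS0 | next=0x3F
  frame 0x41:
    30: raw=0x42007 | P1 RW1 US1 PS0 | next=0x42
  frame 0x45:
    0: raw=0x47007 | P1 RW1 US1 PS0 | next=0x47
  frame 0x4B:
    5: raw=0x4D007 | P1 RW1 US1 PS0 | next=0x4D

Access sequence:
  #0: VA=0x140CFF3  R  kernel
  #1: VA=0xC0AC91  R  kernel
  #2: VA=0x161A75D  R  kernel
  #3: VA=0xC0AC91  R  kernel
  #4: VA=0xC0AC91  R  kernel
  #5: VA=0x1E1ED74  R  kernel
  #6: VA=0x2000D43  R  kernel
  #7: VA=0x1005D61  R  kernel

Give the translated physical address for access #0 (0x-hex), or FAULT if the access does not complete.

Walk each access:
#0 VA=0x140CFF3 (r,kernel):
  lvl0: tbl 0x31, slot 10 ⇒ 0x32007 (P1/RW1/US1/PS0)
  lvl1: tbl 0x32, slot 12 ⇒ 0x34007 (P1/RW1/US1/PS0)
  ⇒ phys 0x34FF3  [2 reads]
#1 VA=0xC0AC91 (r,kernel):
  lvl0: tbl 0x31, slot 6 ⇒ 0x35007 (P1/RW1/US1/PS0)
  lvl1: tbl 0x35, slot 10 ⇒ 0x39007 (P1/RW1/US1/PS0)
  ⇒ phys 0x39C91  [2 reads]
#2 VA=0x161A75D (r,kernel):
  lvl0: tbl 0x31, slot 11 ⇒ 0x3D007 (P1/RW1/US1/PS0)
  lvl1: tbl 0x3D, slot 26 ⇒ 0x3F007 (P1/RW1/US1/PS0)
  ⇒ phys 0x3F75D  [2 reads]
#3 VA=0xC0AC91 (r,kernel):
  TLB hit vpn=0xC0A → PA=0x39C91
#4 VA=0xC0AC91 (r,kernel):
  TLB hit vpn=0xC0A → PA=0x39C91
#5 VA=0x1E1ED74 (r,kernel):
  lvl0: tbl 0x31, slot 15 ⇒ 0x41007 (P1/RW1/US1/PS0)
  lvl1: tbl 0x41, slot 30 ⇒ 0x42007 (P1/RW1/US1/PS0)
  ⇒ phys 0x42D74  [2 reads]
#6 VA=0x2000D43 (r,kernel):
  lvl0: tbl 0x31, slot 16 ⇒ 0x45007 (P1/RW1/US1/PS0)
  lvl1: tbl 0x45, slot 0 ⇒ 0x47007 (P1/RW1/US1/PS0)
  ⇒ phys 0x47D43  [2 reads]
#7 VA=0x1005D61 (r,kernel):
  lvl0: tbl 0x31, slot 8 ⇒ 0x4B007 (P1/RW1/US1/PS0)
  lvl1: tbl 0x4B, slot 5 ⇒ 0x4D007 (P1/RW1/US1/PS0)
  ⇒ phys 0x4DD61  [2 reads]

Access #0 PA: 0x34FF3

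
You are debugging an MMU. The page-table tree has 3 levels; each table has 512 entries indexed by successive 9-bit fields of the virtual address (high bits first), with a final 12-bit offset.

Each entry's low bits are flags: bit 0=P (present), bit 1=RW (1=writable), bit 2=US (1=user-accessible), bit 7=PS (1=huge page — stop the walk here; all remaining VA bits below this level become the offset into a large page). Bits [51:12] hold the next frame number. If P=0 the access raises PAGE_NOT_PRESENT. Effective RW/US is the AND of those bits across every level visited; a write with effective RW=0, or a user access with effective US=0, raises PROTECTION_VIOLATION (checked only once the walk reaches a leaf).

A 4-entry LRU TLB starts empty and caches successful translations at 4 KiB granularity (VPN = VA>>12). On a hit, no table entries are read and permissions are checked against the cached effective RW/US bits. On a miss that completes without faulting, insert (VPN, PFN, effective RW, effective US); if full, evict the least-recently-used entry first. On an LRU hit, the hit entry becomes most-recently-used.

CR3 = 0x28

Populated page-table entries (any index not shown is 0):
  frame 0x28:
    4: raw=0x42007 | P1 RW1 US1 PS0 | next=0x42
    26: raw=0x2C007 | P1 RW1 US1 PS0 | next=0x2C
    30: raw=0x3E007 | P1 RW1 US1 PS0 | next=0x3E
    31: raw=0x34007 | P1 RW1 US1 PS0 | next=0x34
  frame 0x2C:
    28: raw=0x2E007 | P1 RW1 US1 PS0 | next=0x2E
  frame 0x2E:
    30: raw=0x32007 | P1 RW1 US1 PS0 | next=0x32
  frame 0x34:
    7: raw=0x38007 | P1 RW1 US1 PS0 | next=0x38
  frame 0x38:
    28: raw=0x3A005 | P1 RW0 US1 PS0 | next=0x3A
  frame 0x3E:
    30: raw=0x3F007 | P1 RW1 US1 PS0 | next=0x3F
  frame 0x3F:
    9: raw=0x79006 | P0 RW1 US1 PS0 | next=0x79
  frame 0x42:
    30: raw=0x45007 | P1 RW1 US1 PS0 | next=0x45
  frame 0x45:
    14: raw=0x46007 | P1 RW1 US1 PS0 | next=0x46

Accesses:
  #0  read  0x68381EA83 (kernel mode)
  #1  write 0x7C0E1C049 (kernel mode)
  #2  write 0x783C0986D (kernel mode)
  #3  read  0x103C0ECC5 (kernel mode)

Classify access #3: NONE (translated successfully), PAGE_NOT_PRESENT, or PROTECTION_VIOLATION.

Per-access translation:
#0 VA=0x68381EA83 (r,kernel):
  L0: frame=0x28 idx=26 entry=0x2C007 [P=1 RW=1 US=1 PS=0]
  L1: frame=0x2C idx=28 entry=0x2E007 [P=1 RW=1 US=1 PS=0]
  L2: frame=0x2E idx=30 entry=0x32007 [P=1 RW=1 US=1 PS=0]
  ⇒ phys 0x32A83  [3 reads]
#1 VA=0x7C0E1C049 (w,kernel):
  L0: frame=0x28 idx=31 entry=0x34007 [P=1 RW=1 US=1 PS=0]
  L1: frame=0x34 idx=7 entry=0x38007 [P=1 RW=1 US=1 PS=0]
  L2: frame=0x38 idx=28 entry=0x3A005 [P=1 RW=0 US=1 PS=0]
  ✗ PROTECTION_VIOLATION  [3 reads]
#2 VA=0x783C0986D (w,kernel):
  L0: frame=0x28 idx=30 entry=0x3E007 [P=1 RW=1 US=1 PS=0]
  L1: frame=0x3E idx=30 entry=0x3F007 [P=1 RW=1 US=1 PS=0]
  L2: frame=0x3F idx=9 entry=0x79006 [P=0 RW=1 US=1 PS=0]
  ✗ PAGE_NOT_PRESENT  [3 reads]
#3 VA=0x103C0ECC5 (r,kernel):
  L0: frame=0x28 idx=4 entry=0x42007 [P=1 RW=1 US=1 PS=0]
  L1: frame=0x42 idx=30 entry=0x45007 [P=1 RW=1 US=1 PS=0]
  L2: frame=0x45 idx=14 entry=0x46007 [P=1 RW=1 US=1 PS=0]
  ⇒ phys 0x46CC5  [3 reads]

Access #3 fault: NONE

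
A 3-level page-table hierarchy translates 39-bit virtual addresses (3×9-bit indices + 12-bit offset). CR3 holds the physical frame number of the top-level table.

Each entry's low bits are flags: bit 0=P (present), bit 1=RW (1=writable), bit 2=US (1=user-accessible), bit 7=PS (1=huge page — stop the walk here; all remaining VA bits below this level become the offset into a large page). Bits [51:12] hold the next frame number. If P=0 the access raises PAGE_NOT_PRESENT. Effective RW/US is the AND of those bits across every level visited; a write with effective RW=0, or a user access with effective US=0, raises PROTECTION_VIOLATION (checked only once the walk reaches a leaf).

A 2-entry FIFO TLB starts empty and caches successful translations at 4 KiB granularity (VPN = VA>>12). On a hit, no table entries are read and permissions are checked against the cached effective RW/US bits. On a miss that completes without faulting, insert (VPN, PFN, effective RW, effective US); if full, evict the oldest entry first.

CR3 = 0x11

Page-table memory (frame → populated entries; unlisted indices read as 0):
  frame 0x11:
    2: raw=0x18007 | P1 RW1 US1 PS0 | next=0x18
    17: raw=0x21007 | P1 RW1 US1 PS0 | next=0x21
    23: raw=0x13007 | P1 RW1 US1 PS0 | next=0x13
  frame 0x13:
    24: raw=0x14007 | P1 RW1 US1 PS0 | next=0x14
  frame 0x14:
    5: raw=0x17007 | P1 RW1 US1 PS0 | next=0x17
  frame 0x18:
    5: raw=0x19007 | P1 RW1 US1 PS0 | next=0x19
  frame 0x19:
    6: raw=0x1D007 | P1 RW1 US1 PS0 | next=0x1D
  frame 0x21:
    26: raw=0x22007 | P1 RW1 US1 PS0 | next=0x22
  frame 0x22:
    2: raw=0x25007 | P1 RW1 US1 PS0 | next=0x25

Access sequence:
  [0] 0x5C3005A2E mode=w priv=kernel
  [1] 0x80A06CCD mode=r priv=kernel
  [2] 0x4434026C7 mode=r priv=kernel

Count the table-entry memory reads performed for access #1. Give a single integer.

Per-access translation:
#0 VA=0x5C3005A2E (w,kernel):
  L0: frame=0x11 idx=23 entry=0x13007 [P=1 RW=1 US=1 PS=0]
  L1: frame=0x13 idx=24 entry=0x14007 [P=1 RW=1 US=1 PS=0]
  L2: frame=0x14 idx=5 entry=0x17007 [P=1 RW=1 US=1 PS=0]
  ⇒ phys 0x17A2E  [3 reads]
#1 VA=0x80A06CCD (r,kernel):
  L0: frame=0x11 idx=2 entry=0x18007 [P=1 RW=1 US=1 PS=0]
  L1: frame=0x18 idx=5 entry=0x19007 [P=1 RW=1 US=1 PS=0]
  L2: frame=0x19 idx=6 entry=0x1D007 [P=1 RW=1 US=1 PS=0]
  ⇒ phys 0x1DCCD  [3 reads]
#2 VA=0x4434026C7 (r,kernel):
  L0: frame=0x11 idx=17 entry=0x21007 [P=1 RW=1 US=1 PS=0]
  L1: frame=0x21 idx=26 entry=0x22007 [P=1 RW=1 US=1 PS=0]
  L2: frame=0x22 idx=2 entry=0x25007 [P=1 RW=1 US=1 PS=0]
  ⇒ phys 0x256C7  [3 reads]

Entries read for #1: 3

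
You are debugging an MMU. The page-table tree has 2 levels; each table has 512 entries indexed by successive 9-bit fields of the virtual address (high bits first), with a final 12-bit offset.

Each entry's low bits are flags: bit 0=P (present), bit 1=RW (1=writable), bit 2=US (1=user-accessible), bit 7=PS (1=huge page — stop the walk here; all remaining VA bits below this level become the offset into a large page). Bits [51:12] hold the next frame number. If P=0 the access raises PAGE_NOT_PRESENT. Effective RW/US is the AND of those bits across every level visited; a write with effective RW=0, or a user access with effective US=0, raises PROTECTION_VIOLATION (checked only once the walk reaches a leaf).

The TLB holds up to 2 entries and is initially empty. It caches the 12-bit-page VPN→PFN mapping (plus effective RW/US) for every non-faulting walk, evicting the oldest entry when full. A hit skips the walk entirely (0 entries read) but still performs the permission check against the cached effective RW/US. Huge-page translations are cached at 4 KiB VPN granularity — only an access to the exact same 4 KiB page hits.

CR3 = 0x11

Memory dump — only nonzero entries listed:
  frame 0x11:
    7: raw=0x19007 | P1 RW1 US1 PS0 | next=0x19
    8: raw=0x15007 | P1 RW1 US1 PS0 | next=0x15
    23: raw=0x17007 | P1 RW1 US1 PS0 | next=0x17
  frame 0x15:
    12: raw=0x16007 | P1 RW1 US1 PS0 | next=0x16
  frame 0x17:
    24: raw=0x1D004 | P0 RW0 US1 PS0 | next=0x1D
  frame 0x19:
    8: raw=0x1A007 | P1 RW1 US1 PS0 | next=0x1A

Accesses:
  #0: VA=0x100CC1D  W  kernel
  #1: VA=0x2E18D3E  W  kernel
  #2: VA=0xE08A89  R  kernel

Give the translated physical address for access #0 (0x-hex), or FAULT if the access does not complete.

Walk each access:
#0 VA=0x100CC1D (w,kernel):
  [0] read 0x11 idx=8: raw=0x15007 flags P=1 W=1 U=1 S=0
  [1] read 0x15 idx=12: raw=0x16007 flags P=1 W=1 U=1 S=0
  ⇒ phys 0x16C1D  [2 reads]
#1 VA=0x2E18D3E (w,kernel):
  [0] read 0x11 idx=23: raw=0x17007 flags P=1 W=1 U=1 S=0
  [1] read 0x17 idx=24: raw=0x1D004 flags P=0 W=0 U=1 S=0
  ⇒ fault: PAGE_NOT_PRESENT  — 2 lookups
#2 VA=0xE08A89 (r,kernel):
  [0] read 0x11 idx=7: raw=0x19007 flags P=1 W=1 U=1 S=0
  [1] read 0x19 idx=8: raw=0x1A007 flags P=1 W=1 U=1 S=0
  ⇒ phys 0x1AA89  [2 reads]

Access #0 PA: 0x16C1D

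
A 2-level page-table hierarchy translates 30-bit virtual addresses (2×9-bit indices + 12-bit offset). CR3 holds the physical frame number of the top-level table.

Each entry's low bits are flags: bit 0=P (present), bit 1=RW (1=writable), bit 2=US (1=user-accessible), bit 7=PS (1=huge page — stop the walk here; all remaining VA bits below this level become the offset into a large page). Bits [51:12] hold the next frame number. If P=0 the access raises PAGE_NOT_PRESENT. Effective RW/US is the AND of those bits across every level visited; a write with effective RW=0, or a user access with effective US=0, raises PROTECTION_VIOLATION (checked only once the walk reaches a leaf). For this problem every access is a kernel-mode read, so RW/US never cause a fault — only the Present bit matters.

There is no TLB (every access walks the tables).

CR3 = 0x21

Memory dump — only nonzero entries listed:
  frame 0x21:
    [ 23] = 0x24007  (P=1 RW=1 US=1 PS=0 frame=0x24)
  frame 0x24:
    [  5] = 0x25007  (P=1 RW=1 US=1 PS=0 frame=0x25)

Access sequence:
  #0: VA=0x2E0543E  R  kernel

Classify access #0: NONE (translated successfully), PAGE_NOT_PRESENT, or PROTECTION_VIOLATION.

Walk each access:
#0 VA=0x2E0543E (r,kernel):
  L0: frame=0x21 idx=23 entry=0x24007 [P=1 RW=1 US=1 PS=0]
  L1: frame=0x24 idx=5 entry=0x25007 [P=1 RW=1 US=1 PS=0]
  ✓ 0x2543E  — 2 lookups

Access #0 fault: NONE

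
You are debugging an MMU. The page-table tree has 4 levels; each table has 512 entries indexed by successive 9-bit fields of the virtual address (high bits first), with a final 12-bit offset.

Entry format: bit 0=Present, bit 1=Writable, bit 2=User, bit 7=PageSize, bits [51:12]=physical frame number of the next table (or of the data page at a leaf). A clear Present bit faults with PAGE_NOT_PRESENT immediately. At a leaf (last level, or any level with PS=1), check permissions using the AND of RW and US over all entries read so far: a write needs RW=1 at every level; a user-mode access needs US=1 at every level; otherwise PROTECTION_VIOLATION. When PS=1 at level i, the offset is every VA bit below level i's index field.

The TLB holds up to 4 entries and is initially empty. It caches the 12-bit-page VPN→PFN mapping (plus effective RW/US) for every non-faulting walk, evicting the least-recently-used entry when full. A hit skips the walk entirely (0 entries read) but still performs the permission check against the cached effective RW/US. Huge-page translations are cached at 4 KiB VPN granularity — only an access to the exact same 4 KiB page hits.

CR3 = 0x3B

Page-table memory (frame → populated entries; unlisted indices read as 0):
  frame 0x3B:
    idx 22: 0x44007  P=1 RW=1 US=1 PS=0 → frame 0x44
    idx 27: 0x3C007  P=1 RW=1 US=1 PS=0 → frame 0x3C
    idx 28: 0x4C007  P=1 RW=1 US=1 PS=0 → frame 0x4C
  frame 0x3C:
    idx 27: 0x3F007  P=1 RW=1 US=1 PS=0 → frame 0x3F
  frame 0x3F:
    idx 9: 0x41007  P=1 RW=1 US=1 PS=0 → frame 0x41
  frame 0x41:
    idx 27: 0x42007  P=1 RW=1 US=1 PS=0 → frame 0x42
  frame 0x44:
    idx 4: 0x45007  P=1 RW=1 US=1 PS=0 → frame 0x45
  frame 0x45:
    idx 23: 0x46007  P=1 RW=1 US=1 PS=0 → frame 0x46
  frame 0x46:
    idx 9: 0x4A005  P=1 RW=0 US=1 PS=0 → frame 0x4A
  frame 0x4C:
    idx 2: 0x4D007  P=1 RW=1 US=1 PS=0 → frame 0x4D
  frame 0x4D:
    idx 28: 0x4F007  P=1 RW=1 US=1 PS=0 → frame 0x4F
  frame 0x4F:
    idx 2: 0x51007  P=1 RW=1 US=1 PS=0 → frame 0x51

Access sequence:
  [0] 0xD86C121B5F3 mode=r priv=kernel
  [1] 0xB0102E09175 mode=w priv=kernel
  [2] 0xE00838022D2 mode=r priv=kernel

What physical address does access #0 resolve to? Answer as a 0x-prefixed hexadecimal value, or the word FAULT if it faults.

Per-access translation:
#0 VA=0xD86C121B5F3 (r,kernel):
  L0: frame=0x3B idx=27 entry=0x3C007 [P=1 RW=1 US=1 PS=0]
  L1: frame=0x3C idx=27 entry=0x3F007 [P=1 RW=1 US=1 PS=0]
  L2: frame=0x3F idx=9 entry=0x41007 [P=1 RW=1 US=1 PS=0]
  L3: frame=0x41 idx=27 entry=0x42007 [P=1 RW=1 US=1 PS=0]
  ⇒ phys 0x425F3  [4 reads]
#1 VA=0xB0102E09175 (w,kernel):
  L0: frame=0x3B idx=22 entry=0x44007 [P=1 RW=1 US=1 PS=0]
  L1: frame=0x44 idx=4 entry=0x45007 [P=1 RW=1 US=1 PS=0]
  L2: frame=0x45 idx=23 entry=0x46007 [P=1 RW=1 US=1 PS=0]
  L3: frame=0x46 idx=9 entry=0x4A005 [P=1 RW=0 US=1 PS=0]
  ⇒ fault: PROTECTION_VIOLATION  — 4 lookups
#2 VA=0xE00838022D2 (r,kernel):
  L0: frame=0x3B idx=28 entry=0x4C007 [P=1 RW=1 US=1 PS=0]
  L1: frame=0x4C idx=2 entry=0x4D007 [P=1 RW=1 US=1 PS=0]
  L2: frame=0x4D idx=28 entry=0x4F007 [P=1 RW=1 US=1 PS=0]
  L3: frame=0x4F idx=2 entry=0x51007 [P=1 RW=1 US=1 PS=0]
  ⇒ phys 0x512D2  [4 reads]

Access #0 PA: 0x425F3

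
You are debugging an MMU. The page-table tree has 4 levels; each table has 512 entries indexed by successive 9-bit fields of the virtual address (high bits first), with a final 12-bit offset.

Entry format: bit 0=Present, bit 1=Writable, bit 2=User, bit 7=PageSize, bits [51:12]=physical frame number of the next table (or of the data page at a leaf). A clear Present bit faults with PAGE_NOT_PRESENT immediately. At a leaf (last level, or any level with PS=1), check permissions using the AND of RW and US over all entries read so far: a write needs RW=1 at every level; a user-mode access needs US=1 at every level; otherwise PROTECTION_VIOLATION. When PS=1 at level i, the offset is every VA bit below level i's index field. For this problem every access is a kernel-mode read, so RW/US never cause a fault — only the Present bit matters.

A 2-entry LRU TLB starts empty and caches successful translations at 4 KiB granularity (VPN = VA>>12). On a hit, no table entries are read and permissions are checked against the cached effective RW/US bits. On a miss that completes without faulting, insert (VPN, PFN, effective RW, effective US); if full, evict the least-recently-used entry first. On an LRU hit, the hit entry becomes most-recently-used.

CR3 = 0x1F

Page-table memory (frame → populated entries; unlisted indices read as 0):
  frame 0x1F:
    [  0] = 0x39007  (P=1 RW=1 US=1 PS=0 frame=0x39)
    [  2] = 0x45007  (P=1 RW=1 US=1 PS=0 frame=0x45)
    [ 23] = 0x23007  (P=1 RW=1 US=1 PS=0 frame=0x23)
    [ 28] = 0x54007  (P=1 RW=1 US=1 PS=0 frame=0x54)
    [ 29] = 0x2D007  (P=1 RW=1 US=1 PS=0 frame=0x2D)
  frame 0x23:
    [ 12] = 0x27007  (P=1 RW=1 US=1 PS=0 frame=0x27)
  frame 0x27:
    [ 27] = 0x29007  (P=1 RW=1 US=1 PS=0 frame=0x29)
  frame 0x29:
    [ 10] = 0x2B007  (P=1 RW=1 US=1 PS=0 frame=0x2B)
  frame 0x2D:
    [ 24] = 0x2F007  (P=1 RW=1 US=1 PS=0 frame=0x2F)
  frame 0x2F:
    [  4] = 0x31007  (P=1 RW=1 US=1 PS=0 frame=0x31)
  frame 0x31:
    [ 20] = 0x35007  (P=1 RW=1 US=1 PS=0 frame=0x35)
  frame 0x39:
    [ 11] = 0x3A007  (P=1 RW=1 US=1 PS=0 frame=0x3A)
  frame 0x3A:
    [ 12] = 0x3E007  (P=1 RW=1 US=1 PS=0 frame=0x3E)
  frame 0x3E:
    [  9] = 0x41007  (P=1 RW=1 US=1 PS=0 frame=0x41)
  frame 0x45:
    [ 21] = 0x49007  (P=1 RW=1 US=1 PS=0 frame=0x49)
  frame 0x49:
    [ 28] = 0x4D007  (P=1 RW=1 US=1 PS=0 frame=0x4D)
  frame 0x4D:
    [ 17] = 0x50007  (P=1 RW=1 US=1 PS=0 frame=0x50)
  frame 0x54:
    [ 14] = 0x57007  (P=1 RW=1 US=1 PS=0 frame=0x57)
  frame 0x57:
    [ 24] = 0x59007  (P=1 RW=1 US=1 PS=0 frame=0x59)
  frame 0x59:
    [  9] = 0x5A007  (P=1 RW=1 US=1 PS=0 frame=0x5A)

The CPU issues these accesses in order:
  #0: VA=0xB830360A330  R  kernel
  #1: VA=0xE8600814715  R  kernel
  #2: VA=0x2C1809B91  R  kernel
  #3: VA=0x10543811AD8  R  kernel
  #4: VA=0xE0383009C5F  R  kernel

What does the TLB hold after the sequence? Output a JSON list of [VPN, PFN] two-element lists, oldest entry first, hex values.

Walk each access:
#0 VA=0xB830360A330 (r,kernel):
  [0] read 0x1F idx=23: raw=0x23007 flags P=1 W=1 U=1 S=0
  [1] read 0x23 idx=12: raw=0x27007 flags P=1 W=1 U=1 S=0
  [2] read 0x27 idx=27: raw=0x29007 flags P=1 W=1 U=1 S=0
  [3] read 0x29 idx=10: raw=0x2B007 flags P=1 W=1 U=1 S=0
  ✓ 0x2B330  — 4 lookups
#1 VA=0xE8600814715 (r,kernel):
  [0] read 0x1F idx=29: raw=0x2D007 flags P=1 W=1 U=1 S=0
  [1] read 0x2D idx=24: raw=0x2F007 flags P=1 W=1 U=1 S=0
  [2] read 0x2F idx=4: raw=0x31007 flags P=1 W=1 U=1 S=0
  [3] read 0x31 idx=20: raw=0x35007 flags P=1 W=1 U=1 S=0
  ✓ 0x35715  — 4 lookups
#2 VA=0x2C1809B91 (r,kernel):
  [0] read 0x1F idx=0: raw=0x39007 flags P=1 W=1 U=1 S=0
  [1] read 0x39 idx=11: raw=0x3A007 flags P=1 W=1 U=1 S=0
  [2] read 0x3A idx=12: raw=0x3E007 flags P=1 W=1 U=1 S=0
  [3] read 0x3E idx=9: raw=0x41007 flags P=1 W=1 U=1 S=0
  ✓ 0x41B91  — 4 lookups
#3 VA=0x10543811AD8 (r,kernel):
  [0] read 0x1F idx=2: raw=0x45007 flags P=1 W=1 U=1 S=0
  [1] read 0x45 idx=21: raw=0x49007 flags P=1 W=1 U=1 S=0
  [2] read 0x49 idx=28: raw=0x4D007 flags P=1 W=1 U=1 S=0
  [3] read 0x4D idx=17: raw=0x50007 flags P=1 W=1 U=1 S=0
  ✓ 0x50AD8  — 4 lookups
#4 VA=0xE0383009C5F (r,kernel):
  [0] read 0x1F idx=28: raw=0x54007 flags P=1 W=1 U=1 S=0
  [1] read 0x54 idx=14: raw=0x57007 flags P=1 W=1 U=1 S=0
  [2] read 0x57 idx=24: raw=0x59007 flags P=1 W=1 U=1 S=0
  [3] read 0x59 idx=9: raw=0x5A007 flags P=1 W=1 U=1 S=0
  ✓ 0x5AC5F  — 4 lookups

TLB: [["0x10543811", "0x50"], ["0xE0383009", "0x5A"]]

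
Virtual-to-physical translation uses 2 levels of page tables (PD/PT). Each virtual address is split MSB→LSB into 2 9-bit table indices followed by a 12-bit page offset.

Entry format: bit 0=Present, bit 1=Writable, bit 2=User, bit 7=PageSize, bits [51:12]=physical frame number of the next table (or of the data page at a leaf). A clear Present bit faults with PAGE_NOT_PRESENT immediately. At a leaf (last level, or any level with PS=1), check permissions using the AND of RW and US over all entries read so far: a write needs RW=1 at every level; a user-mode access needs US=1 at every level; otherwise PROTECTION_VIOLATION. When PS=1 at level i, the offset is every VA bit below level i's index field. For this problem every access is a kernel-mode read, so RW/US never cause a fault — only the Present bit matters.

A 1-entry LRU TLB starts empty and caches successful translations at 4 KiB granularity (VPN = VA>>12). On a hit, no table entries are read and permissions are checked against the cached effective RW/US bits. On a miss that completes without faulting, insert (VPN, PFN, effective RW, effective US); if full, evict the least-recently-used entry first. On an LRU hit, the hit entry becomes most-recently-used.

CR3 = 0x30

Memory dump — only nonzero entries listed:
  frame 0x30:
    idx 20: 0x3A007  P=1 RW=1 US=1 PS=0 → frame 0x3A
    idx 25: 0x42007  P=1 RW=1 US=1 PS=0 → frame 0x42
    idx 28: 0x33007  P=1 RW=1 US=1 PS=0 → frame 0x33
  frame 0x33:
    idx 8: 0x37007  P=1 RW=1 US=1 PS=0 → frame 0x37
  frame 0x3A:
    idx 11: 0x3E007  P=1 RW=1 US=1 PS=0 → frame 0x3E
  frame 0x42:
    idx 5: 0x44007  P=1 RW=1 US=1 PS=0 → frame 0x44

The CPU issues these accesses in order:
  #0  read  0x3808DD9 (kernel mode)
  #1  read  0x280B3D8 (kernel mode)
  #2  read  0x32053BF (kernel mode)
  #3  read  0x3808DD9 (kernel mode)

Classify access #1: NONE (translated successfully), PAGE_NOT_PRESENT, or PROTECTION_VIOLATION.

Walk each access:
#0 VA=0x3808DD9 (r,kernel):
  L0 @0x30[28] → 0x33007  P=1,RW=1,US=1,PS=0
  L1 @0x33[8] → 0x37007  P=1,RW=1,US=1,PS=0
  ✓ 0x37DD9  — 2 lookups
#1 VA=0x280B3D8 (r,kernel):
  L0 @0x30[20] → 0x3A007  P=1,RW=1,US=1,PS=0
  L1 @0x3A[11] → 0x3E007  P=1,RW=1,US=1,PS=0
  ✓ 0x3E3D8  — 2 lookups
#2 VA=0x32053BF (r,kernel):
  L0 @0x30[25] → 0x42007  P=1,RW=1,US=1,PS=0
  L1 @0x42[5] → 0x44007  P=1,RW=1,US=1,PS=0
  ✓ 0x443BF  — 2 lookups
#3 VA=0x3808DD9 (r,kernel):
  L0 @0x30[28] → 0x33007  P=1,RW=1,US=1,PS=0
  L1 @0x33[8] → 0x37007  P=1,RW=1,US=1,PS=0
  ✓ 0x37DD9  — 2 lookups

Access #1 fault: NONE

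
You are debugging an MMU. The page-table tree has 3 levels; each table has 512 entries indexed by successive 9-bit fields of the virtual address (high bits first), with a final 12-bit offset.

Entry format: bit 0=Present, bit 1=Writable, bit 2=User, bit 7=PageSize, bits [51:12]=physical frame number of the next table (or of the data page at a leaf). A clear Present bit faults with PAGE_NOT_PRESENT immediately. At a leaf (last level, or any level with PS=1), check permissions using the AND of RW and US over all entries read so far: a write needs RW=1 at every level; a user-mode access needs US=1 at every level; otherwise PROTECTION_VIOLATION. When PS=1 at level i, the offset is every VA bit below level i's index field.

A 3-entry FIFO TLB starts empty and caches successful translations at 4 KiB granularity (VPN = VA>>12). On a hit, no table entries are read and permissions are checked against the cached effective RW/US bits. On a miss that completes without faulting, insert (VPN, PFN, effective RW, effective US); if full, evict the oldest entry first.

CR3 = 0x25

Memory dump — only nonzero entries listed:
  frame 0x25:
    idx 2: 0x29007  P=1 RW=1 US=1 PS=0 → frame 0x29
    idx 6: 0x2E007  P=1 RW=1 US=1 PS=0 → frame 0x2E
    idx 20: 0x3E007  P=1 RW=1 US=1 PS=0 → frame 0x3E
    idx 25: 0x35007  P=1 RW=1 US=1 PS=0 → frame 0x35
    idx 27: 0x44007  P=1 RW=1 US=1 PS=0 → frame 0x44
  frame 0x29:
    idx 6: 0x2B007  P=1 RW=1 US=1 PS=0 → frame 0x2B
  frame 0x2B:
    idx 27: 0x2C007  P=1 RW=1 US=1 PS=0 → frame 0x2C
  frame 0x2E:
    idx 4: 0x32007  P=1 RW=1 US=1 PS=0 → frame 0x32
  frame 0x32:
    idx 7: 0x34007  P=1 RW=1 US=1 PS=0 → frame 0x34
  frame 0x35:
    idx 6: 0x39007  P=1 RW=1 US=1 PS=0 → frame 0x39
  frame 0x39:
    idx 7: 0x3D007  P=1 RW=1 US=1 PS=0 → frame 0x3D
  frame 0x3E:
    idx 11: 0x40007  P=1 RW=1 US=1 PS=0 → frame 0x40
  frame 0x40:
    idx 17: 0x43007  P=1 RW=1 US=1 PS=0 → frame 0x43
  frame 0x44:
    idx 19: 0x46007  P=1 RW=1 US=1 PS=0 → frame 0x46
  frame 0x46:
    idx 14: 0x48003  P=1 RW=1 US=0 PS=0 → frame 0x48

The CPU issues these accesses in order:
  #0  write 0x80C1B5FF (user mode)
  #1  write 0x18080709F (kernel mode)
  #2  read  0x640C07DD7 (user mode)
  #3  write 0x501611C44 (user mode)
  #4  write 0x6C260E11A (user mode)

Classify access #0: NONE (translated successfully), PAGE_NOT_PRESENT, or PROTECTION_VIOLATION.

Trace:
#0 VA=0x80C1B5FF (w,user):
  L0: frame=0x25 idx=2 entry=0x29007 [P=1 RW=1 US=1 PS=0]
  L1: frame=0x29 idx=6 entry=0x2B007 [P=1 RW=1 US=1 PS=0]
  L2: frame=0x2B idx=27 entry=0x2C007 [P=1 RW=1 US=1 PS=0]
  → PA=0x2C5FF  (3 entries read)
#1 VA=0x18080709F (w,kernel):
  L0: frame=0x25 idx=6 entry=0x2E007 [P=1 RW=1 US=1 PS=0]
  L1: frame=0x2E idx=4 entry=0x32007 [P=1 RW=1 US=1 PS=0]
  L2: frame=0x32 idx=7 entry=0x34007 [P=1 RW=1 US=1 PS=0]
  → PA=0x3409F  (3 entries read)
#2 VA=0x640C07DD7 (r,user):
  L0: frame=0x25 idx=25 entry=0x35007 [P=1 RW=1 US=1 PS=0]
  L1: frame=0x35 idx=6 entry=0x39007 [P=1 RW=1 US=1 PS=0]
  L2: frame=0x39 idx=7 entry=0x3D007 [P=1 RW=1 US=1 PS=0]
  → PA=0x3DDD7  (3 entries read)
#3 VA=0x501611C44 (w,user):
  L0: frame=0x25 idx=20 entry=0x3E007 [P=1 RW=1 US=1 PS=0]
  L1: frame=0x3E idx=11 entry=0x40007 [P=1 RW=1 US=1 PS=0]
  L2: frame=0x40 idx=17 entry=0x43007 [P=1 RW=1 US=1 PS=0]
  → PA=0x43C44  (3 entries read)
#4 VA=0x6C260E11A (w,user):
  L0: frame=0x25 idx=27 entry=0x44007 [P=1 RW=1 US=1 PS=0]
  L1: frame=0x44 idx=19 entry=0x46007 [P=1 RW=1 US=1 PS=0]
  L2: frame=0x46 idx=14 entry=0x48003 [P=1 RW=1 US=0 PS=0]
  ✗ PROTECTION_VIOLATION  [3 reads]

Access #0 fault: NONE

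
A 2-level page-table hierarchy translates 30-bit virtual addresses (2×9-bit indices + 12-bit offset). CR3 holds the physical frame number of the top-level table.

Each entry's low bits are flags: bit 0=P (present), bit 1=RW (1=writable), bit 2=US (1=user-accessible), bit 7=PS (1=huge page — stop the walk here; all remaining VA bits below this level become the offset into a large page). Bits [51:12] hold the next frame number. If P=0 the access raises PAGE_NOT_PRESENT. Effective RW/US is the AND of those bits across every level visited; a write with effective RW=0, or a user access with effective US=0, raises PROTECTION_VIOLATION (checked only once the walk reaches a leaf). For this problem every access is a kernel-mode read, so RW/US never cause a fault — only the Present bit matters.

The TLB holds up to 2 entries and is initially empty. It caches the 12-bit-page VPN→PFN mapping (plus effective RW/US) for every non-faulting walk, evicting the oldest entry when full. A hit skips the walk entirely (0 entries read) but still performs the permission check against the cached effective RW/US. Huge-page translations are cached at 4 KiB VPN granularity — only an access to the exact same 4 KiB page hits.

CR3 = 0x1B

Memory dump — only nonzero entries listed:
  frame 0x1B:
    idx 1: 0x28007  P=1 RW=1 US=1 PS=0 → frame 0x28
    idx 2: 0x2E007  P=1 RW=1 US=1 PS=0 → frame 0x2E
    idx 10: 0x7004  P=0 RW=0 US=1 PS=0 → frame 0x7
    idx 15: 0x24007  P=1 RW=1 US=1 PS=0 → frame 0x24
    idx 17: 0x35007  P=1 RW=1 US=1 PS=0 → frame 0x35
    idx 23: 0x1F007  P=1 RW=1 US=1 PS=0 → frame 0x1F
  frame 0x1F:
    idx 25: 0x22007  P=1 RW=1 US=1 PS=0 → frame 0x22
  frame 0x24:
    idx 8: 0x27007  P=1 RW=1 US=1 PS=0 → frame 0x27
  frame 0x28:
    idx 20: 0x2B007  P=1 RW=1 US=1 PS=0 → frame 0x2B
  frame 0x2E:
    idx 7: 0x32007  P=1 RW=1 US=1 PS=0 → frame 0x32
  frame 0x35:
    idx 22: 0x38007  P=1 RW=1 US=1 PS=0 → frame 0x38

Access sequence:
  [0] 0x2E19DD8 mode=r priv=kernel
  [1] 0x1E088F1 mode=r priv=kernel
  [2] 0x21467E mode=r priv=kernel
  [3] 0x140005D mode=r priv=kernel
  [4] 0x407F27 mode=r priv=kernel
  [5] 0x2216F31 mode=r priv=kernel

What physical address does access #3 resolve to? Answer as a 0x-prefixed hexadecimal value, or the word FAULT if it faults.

Walk each access:
#0 VA=0x2E19DD8 (r,kernel):
  L0: frame=0x1B idx=23 entry=0x1F007 [P=1 RW=1 US=1 PS=0]
  L1: frame=0x1F idx=25 entry=0x22007 [P=1 RW=1 US=1 PS=0]
  → PA=0x22DD8  (2 entries read)
#1 VA=0x1E088F1 (r,kernel):
  L0: frame=0x1B idx=15 entry=0x24007 [P=1 RW=1 US=1 PS=0]
  L1: frame=0x24 idx=8 entry=0x27007 [P=1 RW=1 US=1 PS=0]
  → PA=0x278F1  (2 entries read)
#2 VA=0x21467E (r,kernel):
  L0: frame=0x1B idx=1 entry=0x28007 [P=1 RW=1 US=1 PS=0]
  L1: frame=0x28 idx=20 entry=0x2B007 [P=1 RW=1 US=1 PS=0]
  → PA=0x2B67E  (2 entries read)
#3 VA=0x140005D (r,kernel):
  L0: frame=0x1B idx=10 entry=0x7004 [P=0 RW=0 US=1 PS=0]
  → PAGE_NOT_PRESENT  (1 entries read)
#4 VA=0x407F27 (r,kernel):
  L0: frame=0x1B idx=2 entry=0x2E007 [P=1 RW=1 US=1 PS=0]
  L1: frame=0x2E idx=7 entry=0x32007 [P=1 RW=1 US=1 PS=0]
  → PA=0x32F27  (2 entries read)
#5 VA=0x2216F31 (r,kernel):
  L0: frame=0x1B idx=17 entry=0x35007 [P=1 RW=1 US=1 PS=0]
  L1: frame=0x35 idx=22 entry=0x38007 [P=1 RW=1 US=1 PS=0]
  → PA=0x38F31  (2 entries read)

Access #3 PA: FAULT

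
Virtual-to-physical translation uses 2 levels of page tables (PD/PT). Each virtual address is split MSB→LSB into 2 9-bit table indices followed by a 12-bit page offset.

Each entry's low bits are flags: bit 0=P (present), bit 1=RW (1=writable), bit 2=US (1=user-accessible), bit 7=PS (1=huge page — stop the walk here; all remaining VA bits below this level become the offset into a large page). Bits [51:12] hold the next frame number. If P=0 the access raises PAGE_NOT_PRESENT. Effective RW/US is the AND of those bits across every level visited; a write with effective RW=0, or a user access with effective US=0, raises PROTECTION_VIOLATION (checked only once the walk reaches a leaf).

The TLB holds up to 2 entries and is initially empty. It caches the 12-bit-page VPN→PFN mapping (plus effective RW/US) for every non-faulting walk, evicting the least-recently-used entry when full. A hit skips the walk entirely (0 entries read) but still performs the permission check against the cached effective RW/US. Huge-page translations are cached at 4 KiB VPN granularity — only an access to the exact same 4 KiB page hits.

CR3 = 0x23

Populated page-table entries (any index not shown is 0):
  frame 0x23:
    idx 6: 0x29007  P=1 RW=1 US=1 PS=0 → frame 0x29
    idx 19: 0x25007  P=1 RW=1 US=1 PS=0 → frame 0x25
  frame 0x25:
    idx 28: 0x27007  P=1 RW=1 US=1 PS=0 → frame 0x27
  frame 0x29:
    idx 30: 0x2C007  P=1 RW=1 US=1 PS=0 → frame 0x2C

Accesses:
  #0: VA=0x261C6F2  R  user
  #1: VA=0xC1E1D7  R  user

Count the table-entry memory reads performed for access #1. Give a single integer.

Trace:
#0 VA=0x261C6F2 (r,user):
  L0: frame=0x23 idx=19 entry=0x25007 [P=1 RW=1 US=1 PS=0]
  L1: frame=0x25 idx=28 entry=0x27007 [P=1 RW=1 US=1 PS=0]
  ⇒ phys 0x276F2  [2 reads]
#1 VA=0xC1E1D7 (r,user):
  L0: frame=0x23 idx=6 entry=0x29007 [P=1 RW=1 US=1 PS=0]
  L1: frame=0x29 idx=30 entry=0x2C007 [P=1 RW=1 US=1 PS=0]
  ⇒ phys 0x2C1D7  [2 reads]

Entries read for #1: 2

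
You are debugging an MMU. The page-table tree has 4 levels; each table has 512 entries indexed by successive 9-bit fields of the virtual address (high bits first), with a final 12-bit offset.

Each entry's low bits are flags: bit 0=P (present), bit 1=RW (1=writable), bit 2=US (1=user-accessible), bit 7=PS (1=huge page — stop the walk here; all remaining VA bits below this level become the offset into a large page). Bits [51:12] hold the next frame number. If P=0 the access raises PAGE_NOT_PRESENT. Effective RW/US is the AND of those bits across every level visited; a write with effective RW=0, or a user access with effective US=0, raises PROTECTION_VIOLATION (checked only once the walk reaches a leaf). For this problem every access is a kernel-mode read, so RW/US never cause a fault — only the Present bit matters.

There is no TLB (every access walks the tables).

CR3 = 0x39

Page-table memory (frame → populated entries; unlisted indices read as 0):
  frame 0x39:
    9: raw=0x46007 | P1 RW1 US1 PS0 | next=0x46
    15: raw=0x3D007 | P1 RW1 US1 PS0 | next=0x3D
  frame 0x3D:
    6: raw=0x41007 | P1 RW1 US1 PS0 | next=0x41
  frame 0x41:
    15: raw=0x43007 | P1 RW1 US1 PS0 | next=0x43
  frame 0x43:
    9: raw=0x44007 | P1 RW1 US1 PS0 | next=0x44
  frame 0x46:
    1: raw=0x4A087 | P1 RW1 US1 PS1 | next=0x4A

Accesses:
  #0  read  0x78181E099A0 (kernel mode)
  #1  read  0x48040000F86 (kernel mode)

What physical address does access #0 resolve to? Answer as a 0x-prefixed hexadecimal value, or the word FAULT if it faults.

Walk each access:
#0 VA=0x78181E099A0 (r,kernel):
  lvl0: tbl 0x39, slot 15 ⇒ 0x3D007 (P1/RW1/US1/PS0)
  lvl1: tbl 0x3D, slot 6 ⇒ 0x41007 (P1/RW1/US1/PS0)
  lvl2: tbl 0x41, slot 15 ⇒ 0x43007 (P1/RW1/US1/PS0)
  lvl3: tbl 0x43, slot 9 ⇒ 0x44007 (P1/RW1/US1/PS0)
  ✓ 0x449A0  — 4 lookups
#1 VA=0x48040000F86 (r,kernel):
  lvl0: tbl 0x39, slot 9 ⇒ 0x46007 (P1/RW1/US1/PS0)
  lvl1: tbl 0x46, slot 1 ⇒ 0x4A087 (P1/RW1/US1/PS1)
  ✓ 0x4AF86 (huge @L1)  — 2 lookups

Access #0 PA: 0x449A0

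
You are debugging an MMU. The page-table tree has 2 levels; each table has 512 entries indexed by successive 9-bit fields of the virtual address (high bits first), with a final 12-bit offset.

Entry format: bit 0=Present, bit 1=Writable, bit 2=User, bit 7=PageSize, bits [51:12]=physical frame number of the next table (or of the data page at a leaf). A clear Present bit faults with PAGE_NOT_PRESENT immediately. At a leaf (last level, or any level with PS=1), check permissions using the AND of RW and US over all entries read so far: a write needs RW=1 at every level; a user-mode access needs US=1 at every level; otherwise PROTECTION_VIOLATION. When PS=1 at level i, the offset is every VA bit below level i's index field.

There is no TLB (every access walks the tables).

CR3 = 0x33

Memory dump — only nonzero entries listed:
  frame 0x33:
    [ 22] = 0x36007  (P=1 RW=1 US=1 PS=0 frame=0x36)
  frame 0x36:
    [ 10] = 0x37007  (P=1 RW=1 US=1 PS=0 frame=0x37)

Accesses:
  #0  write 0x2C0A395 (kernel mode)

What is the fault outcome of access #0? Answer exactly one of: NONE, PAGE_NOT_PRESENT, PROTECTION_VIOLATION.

Trace:
#0 VA=0x2C0A395 (w,kernel):
  L0 @0x33[22] → 0x36007  P=1,RW=1,US=1,PS=0
  L1 @0x36[10] → 0x37007  P=1,RW=1,US=1,PS=0
  ✓ 0x37395  — 2 lookups

Access #0 fault: NONE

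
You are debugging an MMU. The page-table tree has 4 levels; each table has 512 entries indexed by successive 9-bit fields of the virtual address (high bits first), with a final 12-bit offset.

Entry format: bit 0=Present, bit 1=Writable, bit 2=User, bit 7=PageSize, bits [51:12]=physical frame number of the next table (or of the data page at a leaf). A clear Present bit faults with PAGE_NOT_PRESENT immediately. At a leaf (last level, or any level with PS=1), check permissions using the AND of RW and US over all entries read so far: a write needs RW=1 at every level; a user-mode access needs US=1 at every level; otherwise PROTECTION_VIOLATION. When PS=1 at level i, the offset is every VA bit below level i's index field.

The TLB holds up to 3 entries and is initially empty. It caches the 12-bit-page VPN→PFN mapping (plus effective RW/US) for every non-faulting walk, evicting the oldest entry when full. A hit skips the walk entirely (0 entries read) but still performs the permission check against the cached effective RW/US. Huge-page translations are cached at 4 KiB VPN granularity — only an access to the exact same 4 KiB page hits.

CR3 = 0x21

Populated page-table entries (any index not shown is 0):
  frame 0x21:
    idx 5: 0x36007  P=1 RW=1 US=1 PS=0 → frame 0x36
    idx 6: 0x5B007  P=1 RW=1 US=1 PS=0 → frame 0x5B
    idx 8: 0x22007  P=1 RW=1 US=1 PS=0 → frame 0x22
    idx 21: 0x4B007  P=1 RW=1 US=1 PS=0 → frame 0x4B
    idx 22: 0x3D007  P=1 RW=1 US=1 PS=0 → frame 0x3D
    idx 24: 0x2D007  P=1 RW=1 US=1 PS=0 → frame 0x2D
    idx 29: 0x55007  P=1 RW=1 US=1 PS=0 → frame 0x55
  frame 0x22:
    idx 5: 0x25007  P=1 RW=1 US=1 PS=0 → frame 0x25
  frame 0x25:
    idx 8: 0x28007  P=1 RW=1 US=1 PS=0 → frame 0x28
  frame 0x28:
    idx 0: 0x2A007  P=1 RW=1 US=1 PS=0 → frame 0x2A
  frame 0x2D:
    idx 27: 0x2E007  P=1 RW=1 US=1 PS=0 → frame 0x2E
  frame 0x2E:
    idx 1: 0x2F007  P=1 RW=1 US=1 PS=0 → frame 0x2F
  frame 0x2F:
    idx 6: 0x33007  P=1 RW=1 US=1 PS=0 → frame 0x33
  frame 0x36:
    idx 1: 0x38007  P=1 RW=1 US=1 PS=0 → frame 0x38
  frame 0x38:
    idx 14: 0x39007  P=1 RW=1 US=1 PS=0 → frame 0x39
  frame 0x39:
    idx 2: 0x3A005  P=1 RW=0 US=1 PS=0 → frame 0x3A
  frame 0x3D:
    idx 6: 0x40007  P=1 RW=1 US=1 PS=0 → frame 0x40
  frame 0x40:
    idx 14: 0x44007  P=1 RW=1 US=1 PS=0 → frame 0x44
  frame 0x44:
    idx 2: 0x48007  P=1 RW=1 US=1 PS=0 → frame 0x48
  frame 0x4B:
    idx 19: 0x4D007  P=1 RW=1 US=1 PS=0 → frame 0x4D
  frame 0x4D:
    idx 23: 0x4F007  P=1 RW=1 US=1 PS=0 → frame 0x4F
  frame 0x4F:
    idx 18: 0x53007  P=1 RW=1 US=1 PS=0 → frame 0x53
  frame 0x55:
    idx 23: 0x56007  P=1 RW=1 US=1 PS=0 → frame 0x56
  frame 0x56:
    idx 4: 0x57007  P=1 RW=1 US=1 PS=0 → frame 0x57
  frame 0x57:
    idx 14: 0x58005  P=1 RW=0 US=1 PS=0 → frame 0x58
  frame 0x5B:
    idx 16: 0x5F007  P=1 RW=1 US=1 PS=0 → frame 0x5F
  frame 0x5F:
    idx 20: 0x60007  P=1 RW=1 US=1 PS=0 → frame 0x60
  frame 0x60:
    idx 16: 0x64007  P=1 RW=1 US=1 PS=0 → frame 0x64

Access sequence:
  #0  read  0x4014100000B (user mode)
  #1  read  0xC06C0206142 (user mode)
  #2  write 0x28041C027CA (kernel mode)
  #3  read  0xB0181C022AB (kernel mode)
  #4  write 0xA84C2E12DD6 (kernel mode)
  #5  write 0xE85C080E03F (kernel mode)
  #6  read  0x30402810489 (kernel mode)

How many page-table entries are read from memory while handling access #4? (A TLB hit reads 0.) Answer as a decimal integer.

Trace:
#0 VA=0x4014100000B (r,user):
  L0: frame=0x21 idx=8 entry=0x22007 [P=1 RW=1 US=1 PS=0]
  L1: frame=0x22 idx=5 entry=0x25007 [P=1 RW=1 US=1 PS=0]
  L2: frame=0x25 idx=8 entry=0x28007 [P=1 RW=1 US=1 PS=0]
  L3: frame=0x28 idx=0 entry=0x2A007 [P=1 RW=1 US=1 PS=0]
  ⇒ phys 0x2A00B  [4 reads]
#1 VA=0xC06C0206142 (r,user):
  L0: frame=0x21 idx=24 entry=0x2D007 [P=1 RW=1 US=1 PS=0]
  L1: frame=0x2D idx=27 entry=0x2E007 [P=1 RW=1 US=1 PS=0]
  L2: frame=0x2E idx=1 entry=0x2F007 [P=1 RW=1 US=1 PS=0]
  L3: frame=0x2F idx=6 entry=0x33007 [P=1 RW=1 US=1 PS=0]
  ⇒ phys 0x33142  [4 reads]
#2 VA=0x28041C027CA (w,kernel):
  L0: frame=0x21 idx=5 entry=0x36007 [P=1 RW=1 US=1 PS=0]
  L1: frame=0x36 idx=1 entry=0x38007 [P=1 RW=1 US=1 PS=0]
  L2: frame=0x38 idx=14 entry=0x39007 [P=1 RW=1 US=1 PS=0]
  L3: frame=0x39 idx=2 entry=0x3A005 [P=1 RW=0 US=1 PS=0]
  → PROTECTION_VIOLATION  (4 entries read)
#3 VA=0xB0181C022AB (r,kernel):
  L0: frame=0x21 idx=22 entry=0x3D007 [P=1 RW=1 US=1 PS=0]
  L1: frame=0x3D idx=6 entry=0x40007 [P=1 RW=1 US=1 PS=0]
  L2: frame=0x40 idx=14 entry=0x44007 [P=1 RW=1 US=1 PS=0]
  L3: frame=0x44 idx=2 entry=0x48007 [P=1 RW=1 US=1 PS=0]
  ⇒ phys 0x482AB  [4 reads]
#4 VA=0xA84C2E12DD6 (w,kernel):
  L0: frame=0x21 idx=21 entry=0x4B007 [P=1 RW=1 US=1 PS=0]
  L1: frame=0x4B idx=19 entry=0x4D007 [P=1 RW=1 US=1 PS=0]
  L2: frame=0x4D idx=23 entry=0x4F007 [P=1 RW=1 US=1 PS=0]
  L3: frame=0x4F idx=18 entry=0x53007 [P=1 RW=1 US=1 PS=0]
  ⇒ phys 0x53DD6  [4 reads]
#5 VA=0xE85C080E03F (w,kernel):
  L0: frame=0x21 idx=29 entry=0x55007 [P=1 RW=1 US=1 PS=0]
  L1: frame=0x55 idx=23 entry=0x56007 [P=1 RW=1 US=1 PS=0]
  L2: frame=0x56 idx=4 entry=0x57007 [P=1 RW=1 US=1 PS=0]
  L3: frame=0x57 idx=14 entry=0x58005 [P=1 RW=0 US=1 PS=0]
  → PROTECTION_VIOLATION  (4 entries read)
#6 VA=0x30402810489 (r,kernel):
  L0: frame=0x21 idx=6 entry=0x5B007 [P=1 RW=1 US=1 PS=0]
  L1: frame=0x5B idx=16 entry=0x5F007 [P=1 RW=1 US=1 PS=0]
  L2: frame=0x5F idx=20 entry=0x60007 [P=1 RW=1 US=1 PS=0]
  L3: frame=0x60 idx=16 entry=0x64007 [P=1 RW=1 US=1 PS=0]
  ⇒ phys 0x64489  [4 reads]

Entries read for #4: 4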